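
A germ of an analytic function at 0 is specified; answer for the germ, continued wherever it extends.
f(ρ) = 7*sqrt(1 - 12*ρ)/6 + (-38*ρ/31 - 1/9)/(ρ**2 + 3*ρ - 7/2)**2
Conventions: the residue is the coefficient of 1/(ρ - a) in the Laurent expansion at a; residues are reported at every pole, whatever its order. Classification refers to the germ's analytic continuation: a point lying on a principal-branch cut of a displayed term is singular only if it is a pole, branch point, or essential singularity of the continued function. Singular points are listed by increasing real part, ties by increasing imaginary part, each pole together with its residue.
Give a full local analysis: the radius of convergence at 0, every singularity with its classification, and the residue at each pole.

Denominator factor (ρ**2 + 3*ρ - 7/2)^2: discriminant 23, real irrational roots -3/2 + (1/2)*sqrt(23) and -3/2 - (1/2)*sqrt(23); poles of order 2, moduli -3/2 + (1/2)*sqrt(23) and 3/2 + (1/2)*sqrt(23).
Branch term (7/6)*sqrt(1 - ρ/(1/12)): its argument vanishes at ρ = 1/12, a square-root branch point, modulus 1/12.
The radius of convergence is the smallest modulus among the singular points: 1/12.
The branch term is analytic at -3/2 - (1/2)*sqrt(23) and contributes nothing to the residue; only the rational part matters.
The factor ρ**2 + 3*ρ - 7/2 splits as (ρ - a)(ρ - a') with a = -3/2 - (1/2)*sqrt(23), a' = -3/2 + (1/2)*sqrt(23). At the order-2 pole a set g(ρ) = (ρ - a)^2*(rational part) = [-38*ρ/31 - 1/9] / (ρ - a')^2.
Order-2 pole: residue = g'(a); g'(-3/2 - (1/2)*sqrt(23)) = (964/147591)*sqrt(23), so the residue is (964/147591)*sqrt(23).
The branch term is analytic at -3/2 + (1/2)*sqrt(23) and contributes nothing to the residue; only the rational part matters.
The factor ρ**2 + 3*ρ - 7/2 splits as (ρ - a)(ρ - a') with a = -3/2 + (1/2)*sqrt(23), a' = -3/2 - (1/2)*sqrt(23). At the order-2 pole a set g(ρ) = (ρ - a)^2*(rational part) = [-38*ρ/31 - 1/9] / (ρ - a')^2.
Order-2 pole: residue = g'(a); g'(-3/2 + (1/2)*sqrt(23)) = -(964/147591)*sqrt(23), so the residue is -(964/147591)*sqrt(23).
List the singular points by increasing real part (a conjugate pair: the negative imaginary part first).

Radius of convergence at 0: 1/12.
At -3/2 - (1/2)*sqrt(23): a pole of order 2; residue (964/147591)*sqrt(23).
At 1/12: an algebraic (square-root) branch point.
At -3/2 + (1/2)*sqrt(23): a pole of order 2; residue -(964/147591)*sqrt(23).


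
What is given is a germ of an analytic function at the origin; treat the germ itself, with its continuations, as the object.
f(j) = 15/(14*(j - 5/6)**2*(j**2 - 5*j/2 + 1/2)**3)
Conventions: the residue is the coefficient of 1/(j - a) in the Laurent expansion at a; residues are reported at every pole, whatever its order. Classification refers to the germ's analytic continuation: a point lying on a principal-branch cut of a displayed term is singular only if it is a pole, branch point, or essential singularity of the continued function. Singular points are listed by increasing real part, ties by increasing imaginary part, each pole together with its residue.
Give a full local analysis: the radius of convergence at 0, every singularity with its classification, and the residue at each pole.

Denominator factor (j - 5/6)^2: pole of order 2 at 5/6, modulus 5/6.
Denominator factor (j**2 - 5*j/2 + 1/2)^3: discriminant 17/4, real irrational roots 5/4 + (1/4)*sqrt(17) and 5/4 - (1/4)*sqrt(17); poles of order 3, moduli 5/4 + (1/4)*sqrt(17) and 5/4 - (1/4)*sqrt(17).
The radius of convergence is the smallest modulus among the singular points: 5/4 - (1/4)*sqrt(17).
The factor j**2 - 5*j/2 + 1/2 splits as (j - a)(j - a') with a = 5/4 - (1/4)*sqrt(17), a' = 5/4 + (1/4)*sqrt(17). At the order-3 pole a set g(j) = (j - a)^3*f(j) = [15/(14*(j - 5/6)**2)] / (j - a')^3.
Order-3 pole: residue = g''(a)/2; g''(5/4 - (1/4)*sqrt(17)) = -492075/114688 - (663788925/563462144)*sqrt(17), so the residue is -492075/229376 - (663788925/1126924288)*sqrt(17).
At the order-2 pole 5/6 set g(j) = (j - (5/6))^2*f(j) = 15/(14*(j**2 - 5*j/2 + 1/2)**3).
Order-2 pole: residue = g'(a); g'(5/6) = 492075/114688, so the residue is 492075/114688.
The factor j**2 - 5*j/2 + 1/2 splits as (j - a)(j - a') with a = 5/4 + (1/4)*sqrt(17), a' = 5/4 - (1/4)*sqrt(17). At the order-3 pole a set g(j) = (j - a)^3*f(j) = [15/(14*(j - 5/6)**2)] / (j - a')^3.
Order-3 pole: residue = g''(a)/2; g''(5/4 + (1/4)*sqrt(17)) = -492075/114688 + (663788925/563462144)*sqrt(17), so the residue is -492075/229376 + (663788925/1126924288)*sqrt(17).
List the singular points by increasing real part (a conjugate pair: the negative imaginary part first).

Radius of convergence at 0: 5/4 - (1/4)*sqrt(17).
At 5/4 - (1/4)*sqrt(17): a pole of order 3; residue -492075/229376 - (663788925/1126924288)*sqrt(17).
At 5/6: a pole of order 2; residue 492075/114688.
At 5/4 + (1/4)*sqrt(17): a pole of order 3; residue -492075/229376 + (663788925/1126924288)*sqrt(17).


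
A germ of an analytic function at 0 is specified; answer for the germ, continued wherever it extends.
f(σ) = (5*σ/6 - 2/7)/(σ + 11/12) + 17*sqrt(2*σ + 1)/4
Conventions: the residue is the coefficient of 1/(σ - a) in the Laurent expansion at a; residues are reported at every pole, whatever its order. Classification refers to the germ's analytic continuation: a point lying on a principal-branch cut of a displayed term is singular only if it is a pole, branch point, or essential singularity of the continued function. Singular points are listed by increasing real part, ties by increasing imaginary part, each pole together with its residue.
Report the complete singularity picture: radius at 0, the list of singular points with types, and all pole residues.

Radius of convergence at 0: 1/2.
At -11/12: a pole of order 1; residue -529/504.
At -1/2: an algebraic (square-root) branch point.

Denominator factor (σ + 11/12): pole of order 1 at -11/12, modulus 11/12.
Branch term (17/4)*sqrt(1 - σ/(-1/2)): its argument vanishes at σ = -1/2, a square-root branch point, modulus 1/2.
The radius of convergence is the smallest modulus among the singular points: 1/2.
The branch term is analytic at -11/12 and contributes nothing to the residue; only the rational part matters.
At the order-1 pole -11/12 set g(σ) = (σ - (-11/12))*(rational part) = 5*σ/6 - 2/7.
Simple pole: residue = g(a) at a = -11/12, which is -529/504.
List the singular points by increasing real part (a conjugate pair: the negative imaginary part first).


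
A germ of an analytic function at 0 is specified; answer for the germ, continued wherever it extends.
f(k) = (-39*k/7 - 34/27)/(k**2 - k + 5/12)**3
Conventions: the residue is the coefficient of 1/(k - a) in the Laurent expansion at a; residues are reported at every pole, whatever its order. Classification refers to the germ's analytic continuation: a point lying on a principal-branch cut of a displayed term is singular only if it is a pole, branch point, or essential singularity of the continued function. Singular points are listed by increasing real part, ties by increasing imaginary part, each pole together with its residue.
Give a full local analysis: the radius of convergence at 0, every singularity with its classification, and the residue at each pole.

Radius of convergence at 0: (1/6)*sqrt(15).
At (1/2) - ((1/6)*sqrt(6))*i: a pole of order 3; residue -((1529/56)*sqrt(6))*i.
At (1/2) + ((1/6)*sqrt(6))*i: a pole of order 3; residue ((1529/56)*sqrt(6))*i.

Denominator factor (k**2 - k + 5/12)^3: discriminant -2/3, complex-conjugate roots (1/2) + ((1/6)*sqrt(6))*i and (1/2) - ((1/6)*sqrt(6))*i; poles of order 3, moduli (1/6)*sqrt(15) and (1/6)*sqrt(15).
The radius of convergence is the smallest modulus among the singular points: (1/6)*sqrt(15).
The factor k**2 - k + 5/12 splits as (k - a)(k - a') with a = (1/2) - ((1/6)*sqrt(6))*i, a' = (1/2) + ((1/6)*sqrt(6))*i. At the order-3 pole a set g(k) = (k - a)^3*f(k) = [-39*k/7 - 34/27] / (k - a')^3.
Order-3 pole: residue = g''(a)/2; g''((1/2) - ((1/6)*sqrt(6))*i) = -((1529/28)*sqrt(6))*i, so the residue is -((1529/56)*sqrt(6))*i.
The factor k**2 - k + 5/12 splits as (k - a)(k - a') with a = (1/2) + ((1/6)*sqrt(6))*i, a' = (1/2) - ((1/6)*sqrt(6))*i. At the order-3 pole a set g(k) = (k - a)^3*f(k) = [-39*k/7 - 34/27] / (k - a')^3.
Order-3 pole: residue = g''(a)/2; g''((1/2) + ((1/6)*sqrt(6))*i) = ((1529/28)*sqrt(6))*i, so the residue is ((1529/56)*sqrt(6))*i.
List the singular points by increasing real part (a conjugate pair: the negative imaginary part first).


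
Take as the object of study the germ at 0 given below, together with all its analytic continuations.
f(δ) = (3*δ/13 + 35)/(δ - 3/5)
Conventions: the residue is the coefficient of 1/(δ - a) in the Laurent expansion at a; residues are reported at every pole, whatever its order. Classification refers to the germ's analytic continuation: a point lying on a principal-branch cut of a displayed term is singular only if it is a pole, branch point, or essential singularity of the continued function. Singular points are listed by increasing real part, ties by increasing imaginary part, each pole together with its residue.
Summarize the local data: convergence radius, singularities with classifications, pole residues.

Radius of convergence at 0: 3/5.
At 3/5: a pole of order 1; residue 2284/65.

Denominator factor (δ - 3/5): pole of order 1 at 3/5, modulus 3/5.
The radius of convergence is the smallest modulus among the singular points: 3/5.
At the order-1 pole 3/5 set g(δ) = (δ - (3/5))*f(δ) = 3*δ/13 + 35.
Simple pole: residue = g(a) at a = 3/5, which is 2284/65.


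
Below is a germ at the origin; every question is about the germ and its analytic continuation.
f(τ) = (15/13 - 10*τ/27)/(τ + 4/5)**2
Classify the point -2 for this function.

Denominator factors: τ + 4/5 = -6/5 at τ = -2 — none vanishes.
So the germ continues analytically to -2.

The point is a regular point.


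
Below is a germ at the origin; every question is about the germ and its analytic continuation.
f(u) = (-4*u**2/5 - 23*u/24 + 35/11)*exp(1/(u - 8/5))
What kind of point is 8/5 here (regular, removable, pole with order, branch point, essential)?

The point is an essential singularity.

The exponent 1/(u - (8/5)) has a pole at 8/5, so exp(1/(u - (8/5))) takes every nonzero value near it: an essential singularity (not a pole of any order).


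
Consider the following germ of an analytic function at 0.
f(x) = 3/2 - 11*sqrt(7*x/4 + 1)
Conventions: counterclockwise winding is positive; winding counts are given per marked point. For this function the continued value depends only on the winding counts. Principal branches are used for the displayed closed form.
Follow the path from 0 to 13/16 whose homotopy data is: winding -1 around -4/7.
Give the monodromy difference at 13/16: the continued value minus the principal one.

Continued minus principal equals (11/4)*sqrt(155).

The rational part is single-valued and drops out of the difference; each branch term changes only by its own monodromy.
(-11)*sqrt(1 - x/(-4/7)): winding -1 is odd, the square root flips sign, contributing -2*(-11)*sqrt(1 - (13/16)/(-4/7)) = -2*(-11)*sqrt(155/64) = (11/4)*sqrt(155).
Summing the contributions at x = 13/16 gives (11/4)*sqrt(155).


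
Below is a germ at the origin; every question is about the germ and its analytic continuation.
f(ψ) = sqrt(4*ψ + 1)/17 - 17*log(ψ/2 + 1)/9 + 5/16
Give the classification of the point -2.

The term (-17/9)*log(1 - ψ/(-2)) has argument 1 - -2/(-2) = 0 at -2: a logarithmic (infinitely-sheeted) branch point; the remaining terms are analytic or single-valued there.

The point is a logarithmic branch point.


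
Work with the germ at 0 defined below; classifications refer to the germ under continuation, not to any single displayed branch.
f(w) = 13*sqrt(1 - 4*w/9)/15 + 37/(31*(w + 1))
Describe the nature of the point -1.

The point is a pole of order 1.

The denominator factor w + 1 vanishes at -1 and appears to the power 1; the numerator there equals 37/31, nonzero, and no other factor vanishes.
The branch terms are analytic at this point.
Hence a pole whose order is the multiplicity, 1.


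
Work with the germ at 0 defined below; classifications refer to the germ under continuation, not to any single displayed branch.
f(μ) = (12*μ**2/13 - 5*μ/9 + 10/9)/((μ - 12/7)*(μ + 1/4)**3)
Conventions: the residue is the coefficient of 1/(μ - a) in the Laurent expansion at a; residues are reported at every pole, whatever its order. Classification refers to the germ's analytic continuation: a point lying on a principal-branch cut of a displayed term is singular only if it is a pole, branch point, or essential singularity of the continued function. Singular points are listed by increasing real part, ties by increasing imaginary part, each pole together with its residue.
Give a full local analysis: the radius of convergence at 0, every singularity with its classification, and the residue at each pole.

Radius of convergence at 0: 1/4.
At -1/4: a pole of order 3; residue -7374976/19465875.
At 12/7: a pole of order 1; residue 7374976/19465875.

Denominator factor (μ - 12/7): pole of order 1 at 12/7, modulus 12/7.
Denominator factor (μ + 1/4)^3: pole of order 3 at -1/4, modulus 1/4.
The radius of convergence is the smallest modulus among the singular points: 1/4.
At the order-3 pole -1/4 set g(μ) = (μ - (-1/4))^3*f(μ) = (12*μ**2/13 - 5*μ/9 + 10/9)/(μ - 12/7).
Order-3 pole: residue = g''(a)/2; g''(-1/4) = -14749952/19465875, so the residue is -7374976/19465875.
At the order-1 pole 12/7 set g(μ) = (μ - (12/7))*f(μ) = (12*μ**2/13 - 5*μ/9 + 10/9)/(μ + 1/4)**3.
Simple pole: residue = g(a) at a = 12/7, which is 7374976/19465875.
List the singular points by increasing real part (a conjugate pair: the negative imaginary part first).


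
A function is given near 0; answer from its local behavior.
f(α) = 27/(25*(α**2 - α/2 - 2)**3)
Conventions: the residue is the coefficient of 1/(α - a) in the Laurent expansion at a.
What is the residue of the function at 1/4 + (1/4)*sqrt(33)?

The residue is (192/33275)*sqrt(33).

The factor α**2 - α/2 - 2 splits as (α - a)(α - a') with a = 1/4 + (1/4)*sqrt(33), a' = 1/4 - (1/4)*sqrt(33). At the order-3 pole a set g(α) = (α - a)^3*f(α) = [27/25] / (α - a')^3.
Order-3 pole: residue = g''(a)/2; g''(1/4 + (1/4)*sqrt(33)) = (384/33275)*sqrt(33), so the residue is (192/33275)*sqrt(33).


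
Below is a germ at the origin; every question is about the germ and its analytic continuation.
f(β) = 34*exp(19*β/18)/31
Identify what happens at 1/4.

There is no denominator, hence no pole anywhere.
The factor exp(19*β/18) is entire.
So the germ continues analytically to 1/4.

The point is a regular point.


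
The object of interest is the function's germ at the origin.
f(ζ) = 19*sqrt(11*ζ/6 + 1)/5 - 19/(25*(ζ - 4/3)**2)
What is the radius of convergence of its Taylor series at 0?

Denominator factor (ζ - 4/3)^2: pole of order 2 at 4/3, modulus 4/3.
Branch term (19/5)*sqrt(1 - ζ/(-6/11)): its argument vanishes at ζ = -6/11, a square-root branch point, modulus 6/11.
The radius of convergence is the smallest modulus among the singular points: 6/11.

The radius of convergence is 6/11.


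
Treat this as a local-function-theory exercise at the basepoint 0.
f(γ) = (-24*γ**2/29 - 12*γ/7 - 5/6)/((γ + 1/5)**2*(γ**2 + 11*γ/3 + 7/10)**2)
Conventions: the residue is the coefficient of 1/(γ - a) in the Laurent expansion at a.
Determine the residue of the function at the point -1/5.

At the order-2 pole -1/5 set g(γ) = (γ - (-1/5))^2*f(γ) = (-24*γ**2/29 - 12*γ/7 - 5/6)/(γ**2 + 11*γ/3 + 7/10)**2.
Order-2 pole: residue = g'(a); g'(-1/5) = 2337303000/203, so the residue is 2337303000/203.

The residue is 2337303000/203.


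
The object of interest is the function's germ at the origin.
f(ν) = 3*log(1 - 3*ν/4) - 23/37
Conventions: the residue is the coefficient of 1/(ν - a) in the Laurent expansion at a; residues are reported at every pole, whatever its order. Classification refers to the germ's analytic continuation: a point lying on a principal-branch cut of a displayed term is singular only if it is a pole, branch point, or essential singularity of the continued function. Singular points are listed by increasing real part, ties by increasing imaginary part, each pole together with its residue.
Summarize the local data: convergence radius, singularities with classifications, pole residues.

Radius of convergence at 0: 4/3.
At 4/3: a logarithmic branch point.

Branch term (3)*log(1 - ν/(4/3)): its argument vanishes at ν = 4/3, a logarithmic branch point, modulus 4/3.
The radius of convergence is the smallest modulus among the singular points: 4/3.


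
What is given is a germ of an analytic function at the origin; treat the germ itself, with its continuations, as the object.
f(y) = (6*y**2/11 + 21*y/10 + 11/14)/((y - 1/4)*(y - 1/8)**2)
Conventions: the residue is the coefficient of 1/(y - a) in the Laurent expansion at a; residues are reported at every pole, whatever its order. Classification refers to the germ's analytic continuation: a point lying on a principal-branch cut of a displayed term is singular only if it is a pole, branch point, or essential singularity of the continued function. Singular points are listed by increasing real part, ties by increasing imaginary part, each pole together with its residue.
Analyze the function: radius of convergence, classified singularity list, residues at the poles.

Radius of convergence at 0: 1/8.
At 1/8: a pole of order 2; residue -32926/385.
At 1/4: a pole of order 1; residue 33136/385.

Denominator factor (y - 1/4): pole of order 1 at 1/4, modulus 1/4.
Denominator factor (y - 1/8)^2: pole of order 2 at 1/8, modulus 1/8.
The radius of convergence is the smallest modulus among the singular points: 1/8.
At the order-2 pole 1/8 set g(y) = (y - (1/8))^2*f(y) = (6*y**2/11 + 21*y/10 + 11/14)/(y - 1/4).
Order-2 pole: residue = g'(a); g'(1/8) = -32926/385, so the residue is -32926/385.
At the order-1 pole 1/4 set g(y) = (y - (1/4))*f(y) = (6*y**2/11 + 21*y/10 + 11/14)/(y - 1/8)**2.
Simple pole: residue = g(a) at a = 1/4, which is 33136/385.
List the singular points by increasing real part (a conjugate pair: the negative imaginary part first).


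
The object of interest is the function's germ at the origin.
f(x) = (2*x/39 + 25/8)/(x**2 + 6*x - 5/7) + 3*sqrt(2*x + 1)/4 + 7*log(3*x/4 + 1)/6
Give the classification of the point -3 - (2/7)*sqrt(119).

The point is a pole of order 1.

The denominator factor x**2 + 6*x - 5/7 vanishes at -3 - (2/7)*sqrt(119) and appears to the power 1; the numerator there equals 309/104 - (4/273)*sqrt(119), nonzero, and no other factor vanishes.
The branch terms are analytic at this point.
Hence a pole whose order is the multiplicity, 1.


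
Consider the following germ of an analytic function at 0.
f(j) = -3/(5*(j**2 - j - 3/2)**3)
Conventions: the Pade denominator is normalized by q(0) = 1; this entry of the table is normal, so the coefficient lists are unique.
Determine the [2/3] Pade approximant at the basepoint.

Taylor coefficients needed (expand at 0): a_0 = 8/45, a_1 = -16/45, a_2 = 112/135, a_3 = -1792/1215, a_4 = 3136/1215, a_5 = -15232/3645.
Write the denominator as Q(j) = 1 + q1*j + q2*j^2 + q3*j^3. Requiring Q*f - P = O(j^6) with deg P <= 2 kills the coefficients of j^3..j^5 in Q*f:
  j^3: a_3 + q1*a_2 + q2*a_1 + q3*a_0 = 0, i.e. -1792/1215 + (112/135)*q1 + (-16/45)*q2 + (8/45)*q3 = 0.
  j^4: a_4 + q1*a_3 + q2*a_2 + q3*a_1 = 0, i.e. 3136/1215 + (-1792/1215)*q1 + (112/135)*q2 + (-16/45)*q3 = 0.
  j^5: a_5 + q1*a_4 + q2*a_3 + q3*a_2 = 0, i.e. -15232/3645 + (3136/1215)*q1 + (-1792/1215)*q2 + (112/135)*q3 = 0.
Solving this linear system: q1 = 160/77, q2 = -4/33, q3 = -488/297.
The numerator is Q*f truncated at degree 2: P0 = a_0 = 8/45; P1 = a_1 + q1*a_0 = 16/1155; P2 = a_2 + q1*a_1 + q2*a_0 = 16/231.

The Pade approximant has numerator coefficients [8/45, 16/1155, 16/231]; denominator coefficients [1, 160/77, -4/33, -488/297].


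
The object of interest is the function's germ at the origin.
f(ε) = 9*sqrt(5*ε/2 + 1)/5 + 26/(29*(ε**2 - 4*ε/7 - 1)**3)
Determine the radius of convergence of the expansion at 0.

The radius of convergence is 2/5.

Denominator factor (ε**2 - 4*ε/7 - 1)^3: discriminant 212/49, real irrational roots 2/7 + (1/7)*sqrt(53) and 2/7 - (1/7)*sqrt(53); poles of order 3, moduli 2/7 + (1/7)*sqrt(53) and -2/7 + (1/7)*sqrt(53).
Branch term (9/5)*sqrt(1 - ε/(-2/5)): its argument vanishes at ε = -2/5, a square-root branch point, modulus 2/5.
The radius of convergence is the smallest modulus among the singular points: 2/5.


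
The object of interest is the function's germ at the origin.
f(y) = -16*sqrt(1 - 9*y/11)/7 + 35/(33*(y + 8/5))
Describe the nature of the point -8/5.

The denominator factor y + 8/5 vanishes at -8/5 and appears to the power 1; the numerator there equals 35/33, nonzero, and no other factor vanishes.
The branch terms are analytic at this point.
Hence a pole whose order is the multiplicity, 1.

The point is a pole of order 1.


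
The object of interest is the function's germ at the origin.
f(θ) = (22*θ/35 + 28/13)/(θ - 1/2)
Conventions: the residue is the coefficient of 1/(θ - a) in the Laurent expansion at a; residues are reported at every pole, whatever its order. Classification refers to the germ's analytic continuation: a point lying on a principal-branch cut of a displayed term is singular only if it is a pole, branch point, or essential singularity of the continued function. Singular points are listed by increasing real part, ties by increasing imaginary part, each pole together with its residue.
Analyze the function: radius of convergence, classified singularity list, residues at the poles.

Radius of convergence at 0: 1/2.
At 1/2: a pole of order 1; residue 1123/455.

Denominator factor (θ - 1/2): pole of order 1 at 1/2, modulus 1/2.
The radius of convergence is the smallest modulus among the singular points: 1/2.
At the order-1 pole 1/2 set g(θ) = (θ - (1/2))*f(θ) = 22*θ/35 + 28/13.
Simple pole: residue = g(a) at a = 1/2, which is 1123/455.


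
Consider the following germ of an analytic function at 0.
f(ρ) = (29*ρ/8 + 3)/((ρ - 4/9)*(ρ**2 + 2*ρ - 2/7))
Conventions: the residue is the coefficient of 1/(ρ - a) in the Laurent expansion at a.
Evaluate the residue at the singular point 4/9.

The residue is 5229/908.

At the order-1 pole 4/9 set g(ρ) = (ρ - (4/9))*f(ρ) = (29*ρ/8 + 3)/(ρ**2 + 2*ρ - 2/7).
Simple pole: residue = g(a) at a = 4/9, which is 5229/908.


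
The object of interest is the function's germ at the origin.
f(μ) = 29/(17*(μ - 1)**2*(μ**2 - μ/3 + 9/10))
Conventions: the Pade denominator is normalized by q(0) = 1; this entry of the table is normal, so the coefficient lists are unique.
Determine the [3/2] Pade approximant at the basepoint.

Taylor coefficients needed (expand at 0): a_0 = 290/153, a_1 = 18560/4131, a_2 = 584930/111537, a_3 = 13647980/3011499, a_4 = 433275950/81310473, a_5 = 18244993880/2195382771.
Write the denominator as Q(μ) = 1 + q1*μ + q2*μ^2. Requiring Q*f - P = O(μ^6) with deg P <= 3 kills the coefficients of μ^4..μ^5 in Q*f:
  μ^4: a_4 + q1*a_3 + q2*a_2 = 0, i.e. 433275950/81310473 + (13647980/3011499)*q1 + (584930/111537)*q2 = 0.
  μ^5: a_5 + q1*a_4 + q2*a_3 = 0, i.e. 18244993880/2195382771 + (433275950/81310473)*q1 + (13647980/3011499)*q2 = 0.
Solving this linear system: q1 = -2874758/1095579, q2 = 1371079/1095579.
The numerator is Q*f truncated at degree 3: P0 = a_0 = 290/153; P1 = a_1 + q1*a_0 = -994700/2069427; P2 = a_2 + q1*a_1 + q2*a_0 = -25905700/6208281; P3 = a_3 + q1*a_2 + q2*a_1 = -22388000/6208281.

The Pade approximant has numerator coefficients [290/153, -994700/2069427, -25905700/6208281, -22388000/6208281]; denominator coefficients [1, -2874758/1095579, 1371079/1095579].


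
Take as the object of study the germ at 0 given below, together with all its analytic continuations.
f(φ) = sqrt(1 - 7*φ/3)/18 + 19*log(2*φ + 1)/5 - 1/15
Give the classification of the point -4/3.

There is no denominator, hence no pole anywhere.
Branch term sqrt(1 - φ/(3/7)): argument at -4/3 is 37/9, nonzero, so -4/3 is not its branch point (a point on a principal cut is still regular for the continued germ).
Branch term log(1 - φ/(-1/2)): argument at -4/3 is -5/3, nonzero, so -4/3 is not its branch point (a point on a principal cut is still regular for the continued germ).
So the germ continues analytically to -4/3.

The point is a regular point.


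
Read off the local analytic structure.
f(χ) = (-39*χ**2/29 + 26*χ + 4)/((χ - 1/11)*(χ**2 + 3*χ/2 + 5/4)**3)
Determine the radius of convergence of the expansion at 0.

Denominator factor (χ - 1/11): pole of order 1 at 1/11, modulus 1/11.
Denominator factor (χ**2 + 3*χ/2 + 5/4)^3: discriminant -11/4, complex-conjugate roots (-3/4) + ((1/4)*sqrt(11))*i and (-3/4) - ((1/4)*sqrt(11))*i; poles of order 3, moduli (1/2)*sqrt(5) and (1/2)*sqrt(5).
The radius of convergence is the smallest modulus among the singular points: 1/11.

The radius of convergence is 1/11.


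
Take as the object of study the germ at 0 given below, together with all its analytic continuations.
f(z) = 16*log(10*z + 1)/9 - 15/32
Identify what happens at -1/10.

The term (16/9)*log(1 - z/(-1/10)) has argument 1 - -1/10/(-1/10) = 0 at -1/10: a logarithmic (infinitely-sheeted) branch point; the remaining terms are analytic or single-valued there.

The point is a logarithmic branch point.


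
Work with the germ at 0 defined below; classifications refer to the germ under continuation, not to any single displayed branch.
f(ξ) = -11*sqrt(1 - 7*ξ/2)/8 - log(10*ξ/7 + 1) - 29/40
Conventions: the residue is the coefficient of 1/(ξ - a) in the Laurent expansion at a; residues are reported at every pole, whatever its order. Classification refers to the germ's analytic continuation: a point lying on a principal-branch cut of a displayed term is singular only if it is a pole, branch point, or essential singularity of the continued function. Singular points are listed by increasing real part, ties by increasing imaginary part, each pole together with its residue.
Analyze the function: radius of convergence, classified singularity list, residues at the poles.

Branch term (-11/8)*sqrt(1 - ξ/(2/7)): its argument vanishes at ξ = 2/7, a square-root branch point, modulus 2/7.
Branch term (-1)*log(1 - ξ/(-7/10)): its argument vanishes at ξ = -7/10, a logarithmic branch point, modulus 7/10.
The radius of convergence is the smallest modulus among the singular points: 2/7.
List the singular points by increasing real part (a conjugate pair: the negative imaginary part first).

Radius of convergence at 0: 2/7.
At -7/10: a logarithmic branch point.
At 2/7: an algebraic (square-root) branch point.


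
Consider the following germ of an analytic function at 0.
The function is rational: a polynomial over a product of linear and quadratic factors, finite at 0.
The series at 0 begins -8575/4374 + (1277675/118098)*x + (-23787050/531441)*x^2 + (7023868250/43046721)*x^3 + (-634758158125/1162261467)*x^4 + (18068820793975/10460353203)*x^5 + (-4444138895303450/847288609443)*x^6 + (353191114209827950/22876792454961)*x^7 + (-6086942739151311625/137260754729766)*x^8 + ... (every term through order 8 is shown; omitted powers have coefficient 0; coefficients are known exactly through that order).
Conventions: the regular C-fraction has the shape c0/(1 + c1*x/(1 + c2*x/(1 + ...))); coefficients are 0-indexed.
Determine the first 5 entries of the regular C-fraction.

The regular C-fraction coefficients are [-8575/4374, 149/27, -5557/4023, 32927956/22355811, 22598493111/91490325746].

Taylor coefficients (read off): a_0 = -8575/4374, a_1 = 1277675/118098, a_2 = -23787050/531441, a_3 = 7023868250/43046721, a_4 = -634758158125/1162261467.
c0 = a_0 = -8575/4374. Peel one level at a time: if S = 1 + c*x/S' with S'(0) = 1, then c is the x-coefficient of S and S' = c*x/(S - 1).
S_1 = c0/f = 1 + (149/27)*x + (5557/729)*x^2 + ...; c1 = 149/27.
S_2 = c1*x/(S_1 - 1) = 1 + (-5557/4023)*x + (32927956/16184529)*x^2 + ...; c2 = -5557/4023.
S_3 = c2*x/(S_2 - 1) = 1 + (32927956/22355811)*x + (-33703942/92640747)*x^2 + ...; c3 = 32927956/22355811.
S_4 = c3*x/(S_3 - 1) = 1 + (22598493111/91490325746)*x + ...; c4 = 22598493111/91490325746.


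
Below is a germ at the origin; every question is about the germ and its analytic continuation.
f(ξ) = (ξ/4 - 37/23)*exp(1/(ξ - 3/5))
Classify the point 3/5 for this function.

The point is an essential singularity.

The exponent 1/(ξ - (3/5)) has a pole at 3/5, so exp(1/(ξ - (3/5))) takes every nonzero value near it: an essential singularity (not a pole of any order).


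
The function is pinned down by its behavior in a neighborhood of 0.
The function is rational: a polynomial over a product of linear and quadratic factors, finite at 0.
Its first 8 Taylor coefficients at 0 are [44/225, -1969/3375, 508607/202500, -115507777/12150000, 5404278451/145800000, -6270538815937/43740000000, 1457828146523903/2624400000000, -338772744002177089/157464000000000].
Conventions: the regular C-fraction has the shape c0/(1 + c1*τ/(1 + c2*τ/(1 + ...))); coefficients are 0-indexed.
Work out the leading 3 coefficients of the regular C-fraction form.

Taylor coefficients (read off): a_0 = 44/225, a_1 = -1969/3375, a_2 = 508607/202500.
c0 = a_0 = 44/225. Peel one level at a time: if S = 1 + c*τ/S' with S'(0) = 1, then c is the τ-coefficient of S and S' = c*τ/(S - 1).
S_1 = c0/f = 1 + (179/60)*τ + (-1183/300)*τ^2 + ...; c1 = 179/60.
S_2 = c1*τ/(S_1 - 1) = 1 + (1183/895)*τ + ...; c2 = 1183/895.

The regular C-fraction coefficients are [44/225, 179/60, 1183/895].


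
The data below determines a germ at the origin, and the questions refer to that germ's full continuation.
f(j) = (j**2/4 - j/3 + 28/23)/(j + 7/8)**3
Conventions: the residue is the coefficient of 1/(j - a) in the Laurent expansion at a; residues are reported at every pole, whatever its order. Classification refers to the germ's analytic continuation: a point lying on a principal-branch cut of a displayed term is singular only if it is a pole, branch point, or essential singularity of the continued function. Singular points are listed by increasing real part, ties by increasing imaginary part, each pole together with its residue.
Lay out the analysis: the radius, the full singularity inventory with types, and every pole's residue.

Radius of convergence at 0: 7/8.
At -7/8: a pole of order 3; residue 1/4.

Denominator factor (j + 7/8)^3: pole of order 3 at -7/8, modulus 7/8.
The radius of convergence is the smallest modulus among the singular points: 7/8.
At the order-3 pole -7/8 set g(j) = (j - (-7/8))^3*f(j) = j**2/4 - j/3 + 28/23.
Order-3 pole: residue = g''(a)/2; g''(-7/8) = 1/2, so the residue is 1/4.


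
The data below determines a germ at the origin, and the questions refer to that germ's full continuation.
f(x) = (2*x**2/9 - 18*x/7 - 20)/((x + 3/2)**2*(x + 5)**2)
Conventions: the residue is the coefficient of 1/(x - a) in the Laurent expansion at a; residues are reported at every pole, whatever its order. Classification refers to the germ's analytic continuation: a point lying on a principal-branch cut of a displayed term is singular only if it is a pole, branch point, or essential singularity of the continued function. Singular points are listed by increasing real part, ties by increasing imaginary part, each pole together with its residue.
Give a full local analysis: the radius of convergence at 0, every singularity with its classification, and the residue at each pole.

Denominator factor (x + 3/2)^2: pole of order 2 at -3/2, modulus 3/2.
Denominator factor (x + 5)^2: pole of order 2 at -5, modulus 5.
The radius of convergence is the smallest modulus among the singular points: 3/2.
At the order-2 pole -5 set g(x) = (x - (-5))^2*f(x) = (2*x**2/9 - 18*x/7 - 20)/(x + 3/2)**2.
Order-2 pole: residue = g'(a); g'(-5) = -3352/7203, so the residue is -3352/7203.
At the order-2 pole -3/2 set g(x) = (x - (-3/2))^2*f(x) = (2*x**2/9 - 18*x/7 - 20)/(x + 5)**2.
Order-2 pole: residue = g'(a); g'(-3/2) = 3352/7203, so the residue is 3352/7203.
List the singular points by increasing real part (a conjugate pair: the negative imaginary part first).

Radius of convergence at 0: 3/2.
At -5: a pole of order 2; residue -3352/7203.
At -3/2: a pole of order 2; residue 3352/7203.


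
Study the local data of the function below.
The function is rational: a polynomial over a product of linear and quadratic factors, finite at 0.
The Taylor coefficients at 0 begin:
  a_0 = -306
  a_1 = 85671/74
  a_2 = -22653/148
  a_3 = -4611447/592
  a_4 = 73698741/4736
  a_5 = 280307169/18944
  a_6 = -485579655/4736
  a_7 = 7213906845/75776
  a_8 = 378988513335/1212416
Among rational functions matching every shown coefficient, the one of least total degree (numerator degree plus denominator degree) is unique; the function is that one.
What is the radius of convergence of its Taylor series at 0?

The radius of convergence is (1/3)*sqrt(3).

No rational of total degree below 7 reproduces all 9 coefficients; solving the [1/6] Pade equations on them gives f(ν) = (14*ν/37 - 34/3)/(ν**2 + 5*ν/12 + 1/3)**3, whose expansion matches every shown term.
Denominator factor (ν**2 + 5*ν/12 + 1/3)^3: discriminant -167/144, complex-conjugate roots (-5/24) + ((1/24)*sqrt(167))*i and (-5/24) - ((1/24)*sqrt(167))*i; poles of order 3, moduli (1/3)*sqrt(3) and (1/3)*sqrt(3).
The radius of convergence is the smallest modulus among the singular points: (1/3)*sqrt(3).


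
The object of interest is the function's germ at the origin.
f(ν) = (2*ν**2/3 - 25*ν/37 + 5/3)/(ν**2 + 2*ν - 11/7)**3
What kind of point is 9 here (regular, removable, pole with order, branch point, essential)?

The point is a regular point.

Denominator factors: ν**2 + 2*ν - 11/7 = 682/7 at ν = 9 — none vanishes.
So the germ continues analytically to 9.


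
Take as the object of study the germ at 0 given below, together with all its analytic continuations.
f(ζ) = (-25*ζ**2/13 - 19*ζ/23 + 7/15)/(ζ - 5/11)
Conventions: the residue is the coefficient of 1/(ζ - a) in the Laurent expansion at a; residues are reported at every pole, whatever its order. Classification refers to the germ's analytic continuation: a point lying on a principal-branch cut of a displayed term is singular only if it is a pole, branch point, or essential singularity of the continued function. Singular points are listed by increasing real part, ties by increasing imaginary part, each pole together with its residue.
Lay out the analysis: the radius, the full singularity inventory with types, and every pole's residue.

Denominator factor (ζ - 5/11): pole of order 1 at 5/11, modulus 5/11.
The radius of convergence is the smallest modulus among the singular points: 5/11.
At the order-1 pole 5/11 set g(ζ) = (ζ - (5/11))*f(ζ) = -25*ζ**2/13 - 19*ζ/23 + 7/15.
Simple pole: residue = g(a) at a = 5/11, which is -166147/542685.

Radius of convergence at 0: 5/11.
At 5/11: a pole of order 1; residue -166147/542685.


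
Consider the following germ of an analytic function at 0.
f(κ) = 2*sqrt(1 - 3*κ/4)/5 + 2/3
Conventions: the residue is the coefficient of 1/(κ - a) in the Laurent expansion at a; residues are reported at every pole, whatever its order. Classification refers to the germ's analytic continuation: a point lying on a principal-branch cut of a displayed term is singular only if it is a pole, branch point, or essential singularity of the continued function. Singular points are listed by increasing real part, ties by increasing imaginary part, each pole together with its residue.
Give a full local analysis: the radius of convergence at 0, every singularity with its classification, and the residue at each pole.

Radius of convergence at 0: 4/3.
At 4/3: an algebraic (square-root) branch point.

Branch term (2/5)*sqrt(1 - κ/(4/3)): its argument vanishes at κ = 4/3, a square-root branch point, modulus 4/3.
The radius of convergence is the smallest modulus among the singular points: 4/3.


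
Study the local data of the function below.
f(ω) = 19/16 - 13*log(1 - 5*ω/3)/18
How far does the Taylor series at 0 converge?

The radius of convergence is 3/5.

Branch term (-13/18)*log(1 - ω/(3/5)): its argument vanishes at ω = 3/5, a logarithmic branch point, modulus 3/5.
The radius of convergence is the smallest modulus among the singular points: 3/5.


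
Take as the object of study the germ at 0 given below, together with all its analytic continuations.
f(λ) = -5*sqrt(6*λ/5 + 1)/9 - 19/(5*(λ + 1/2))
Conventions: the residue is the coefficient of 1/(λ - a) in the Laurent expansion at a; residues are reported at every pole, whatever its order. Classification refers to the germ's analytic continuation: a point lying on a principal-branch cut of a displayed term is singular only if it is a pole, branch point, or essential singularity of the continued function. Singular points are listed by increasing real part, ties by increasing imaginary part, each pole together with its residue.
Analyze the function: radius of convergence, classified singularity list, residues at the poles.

Denominator factor (λ + 1/2): pole of order 1 at -1/2, modulus 1/2.
Branch term (-5/9)*sqrt(1 - λ/(-5/6)): its argument vanishes at λ = -5/6, a square-root branch point, modulus 5/6.
The radius of convergence is the smallest modulus among the singular points: 1/2.
The branch term is analytic at -1/2 and contributes nothing to the residue; only the rational part matters.
At the order-1 pole -1/2 set g(λ) = (λ - (-1/2))*(rational part) = -19/5.
Simple pole: residue = g(a) at a = -1/2, which is -19/5.
List the singular points by increasing real part (a conjugate pair: the negative imaginary part first).

Radius of convergence at 0: 1/2.
At -5/6: an algebraic (square-root) branch point.
At -1/2: a pole of order 1; residue -19/5.


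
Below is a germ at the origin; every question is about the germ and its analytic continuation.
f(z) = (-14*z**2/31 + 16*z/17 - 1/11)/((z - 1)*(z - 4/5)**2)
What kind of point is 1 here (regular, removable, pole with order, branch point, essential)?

The point is a pole of order 1.

The denominator factor z - 1 vanishes at 1 and appears to the power 1; the numerator there equals 2311/5797, nonzero, and no other factor vanishes.
Hence a pole whose order is the multiplicity, 1.


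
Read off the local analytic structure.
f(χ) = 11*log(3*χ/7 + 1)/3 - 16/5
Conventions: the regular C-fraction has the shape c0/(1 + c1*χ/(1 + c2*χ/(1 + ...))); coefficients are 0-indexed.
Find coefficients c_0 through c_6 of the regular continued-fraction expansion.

The regular C-fraction coefficients are [-16/5, 55/112, -31/112, -12/217, 117/434, 62/1365, 461/2730].

Taylor coefficients (expand at 0): a_0 = -16/5, a_1 = 11/7, a_2 = -33/98, a_3 = 33/343, a_4 = -297/9604, a_5 = 891/84035, a_6 = -891/235298.
c0 = a_0 = -16/5. Peel one level at a time: if S = 1 + c*χ/S' with S'(0) = 1, then c is the χ-coefficient of S and S' = c*χ/(S - 1).
S_1 = c0/f = 1 + (55/112)*χ + (1705/12544)*χ^2 + ...; c1 = 55/112.
S_2 = c1*χ/(S_1 - 1) = 1 + (-31/112)*χ + (-3/196)*χ^2 + ...; c2 = -31/112.
S_3 = c2*χ/(S_2 - 1) = 1 + (-12/217)*χ + (702/47089)*χ^2 + ...; c3 = -12/217.
S_4 = c3*χ/(S_3 - 1) = 1 + (117/434)*χ + (-3/245)*χ^2 + ...; c4 = 117/434.
S_5 = c4*χ/(S_4 - 1) = 1 + (62/1365)*χ + (-14291/1863225)*χ^2 + ...; c5 = 62/1365.
S_6 = c5*χ/(S_5 - 1) = 1 + (461/2730)*χ + ...; c6 = 461/2730.


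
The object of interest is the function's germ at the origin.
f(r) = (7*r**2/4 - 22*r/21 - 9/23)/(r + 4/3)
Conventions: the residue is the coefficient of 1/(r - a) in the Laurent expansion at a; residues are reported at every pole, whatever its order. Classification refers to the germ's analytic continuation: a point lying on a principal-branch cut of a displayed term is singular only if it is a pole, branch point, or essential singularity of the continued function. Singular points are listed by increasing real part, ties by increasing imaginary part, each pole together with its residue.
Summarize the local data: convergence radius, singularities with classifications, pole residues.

Radius of convergence at 0: 4/3.
At -4/3: a pole of order 1; residue 5965/1449.

Denominator factor (r + 4/3): pole of order 1 at -4/3, modulus 4/3.
The radius of convergence is the smallest modulus among the singular points: 4/3.
At the order-1 pole -4/3 set g(r) = (r - (-4/3))*f(r) = 7*r**2/4 - 22*r/21 - 9/23.
Simple pole: residue = g(a) at a = -4/3, which is 5965/1449.
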